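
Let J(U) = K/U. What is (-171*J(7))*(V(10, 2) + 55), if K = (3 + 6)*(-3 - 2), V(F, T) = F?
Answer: 500175/7 ≈ 71454.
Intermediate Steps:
K = -45 (K = 9*(-5) = -45)
J(U) = -45/U
(-171*J(7))*(V(10, 2) + 55) = (-(-7695)/7)*(10 + 55) = -(-7695)/7*65 = -171*(-45/7)*65 = (7695/7)*65 = 500175/7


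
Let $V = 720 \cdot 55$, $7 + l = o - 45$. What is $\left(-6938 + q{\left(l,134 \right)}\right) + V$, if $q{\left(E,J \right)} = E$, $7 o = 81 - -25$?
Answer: $\frac{228376}{7} \approx 32625.0$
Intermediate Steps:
$o = \frac{106}{7}$ ($o = \frac{81 - -25}{7} = \frac{81 + 25}{7} = \frac{1}{7} \cdot 106 = \frac{106}{7} \approx 15.143$)
$l = - \frac{258}{7}$ ($l = -7 + \left(\frac{106}{7} - 45\right) = -7 - \frac{209}{7} = - \frac{258}{7} \approx -36.857$)
$V = 39600$
$\left(-6938 + q{\left(l,134 \right)}\right) + V = \left(-6938 - \frac{258}{7}\right) + 39600 = - \frac{48824}{7} + 39600 = \frac{228376}{7}$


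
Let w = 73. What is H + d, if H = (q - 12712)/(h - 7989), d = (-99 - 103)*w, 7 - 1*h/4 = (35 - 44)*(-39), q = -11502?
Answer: -138072076/9365 ≈ -14743.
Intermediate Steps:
h = -1376 (h = 28 - 4*(35 - 44)*(-39) = 28 - (-36)*(-39) = 28 - 4*351 = 28 - 1404 = -1376)
d = -14746 (d = (-99 - 103)*73 = -202*73 = -14746)
H = 24214/9365 (H = (-11502 - 12712)/(-1376 - 7989) = -24214/(-9365) = -24214*(-1/9365) = 24214/9365 ≈ 2.5856)
H + d = 24214/9365 - 14746 = -138072076/9365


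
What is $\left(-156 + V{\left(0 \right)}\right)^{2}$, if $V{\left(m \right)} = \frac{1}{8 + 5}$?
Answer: $\frac{4108729}{169} \approx 24312.0$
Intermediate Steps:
$V{\left(m \right)} = \frac{1}{13}$
$\left(-156 + V{\left(0 \right)}\right)^{2} = \left(-156 + \frac{1}{13}\right)^{2} = \left(- \frac{2027}{13}\right)^{2} = \frac{4108729}{169}$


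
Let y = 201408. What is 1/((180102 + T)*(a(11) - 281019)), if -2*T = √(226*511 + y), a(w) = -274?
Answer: -360204/18248405841032773 - 83*√46/18248405841032773 ≈ -1.9770e-11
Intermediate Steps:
T = -83*√46/2 (T = -√(226*511 + 201408)/2 = -√(115486 + 201408)/2 = -83*√46/2 ≈ -281.47)
1/((180102 + T)*(a(11) - 281019)) = 1/((180102 - 83*√46/2)*(-274 - 281019)) = 1/((180102 - 83*√46/2)*(-281293)) = 1/(-50661431886 + 23347319*√46/2)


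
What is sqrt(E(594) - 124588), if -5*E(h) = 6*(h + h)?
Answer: 2*I*sqrt(787585)/5 ≈ 354.98*I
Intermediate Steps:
E(h) = -12*h/5 (E(h) = -6*(h + h)/5 = -6*2*h/5 = -12*h/5)
sqrt(E(594) - 124588) = sqrt(-12/5*594 - 124588) = sqrt(-7128/5 - 124588) = sqrt(-630068/5) = 2*I*sqrt(787585)/5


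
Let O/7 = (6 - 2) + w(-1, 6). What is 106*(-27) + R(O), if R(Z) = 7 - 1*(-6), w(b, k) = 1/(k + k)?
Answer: -2849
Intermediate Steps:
w(b, k) = 1/(2*k)
O = 343/12 (O = 7*((6 - 2) + (½)/6) = 7*(4 + (½)*(⅙)) = 7*(4 + 1/12) = 7*(49/12) = 343/12 ≈ 28.583)
R(Z) = 13 (R(Z) = 7 + 6 = 13)
106*(-27) + R(O) = 106*(-27) + 13 = -2862 + 13 = -2849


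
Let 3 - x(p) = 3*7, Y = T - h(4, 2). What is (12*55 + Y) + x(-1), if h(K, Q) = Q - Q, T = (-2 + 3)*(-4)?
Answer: 638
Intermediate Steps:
T = -4 (T = 1*(-4) = -4)
h(K, Q) = 0
Y = -4 (Y = -4 - 1*0 = -4 + 0 = -4)
x(p) = -18 (x(p) = 3 - 3*7 = 3 - 1*21 = 3 - 21 = -18)
(12*55 + Y) + x(-1) = (12*55 - 4) - 18 = (660 - 4) - 18 = 656 - 18 = 638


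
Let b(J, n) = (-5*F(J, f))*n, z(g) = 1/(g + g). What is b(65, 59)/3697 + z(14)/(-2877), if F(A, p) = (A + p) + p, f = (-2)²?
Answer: -1734777157/297815532 ≈ -5.8250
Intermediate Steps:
z(g) = 1/(2*g)
f = 4
F(A, p) = A + 2*p
b(J, n) = n*(-40 - 5*J) (b(J, n) = (-5*(J + 2*4))*n = (-5*(J + 8))*n = (-5*(8 + J))*n = (-40 - 5*J)*n = n*(-40 - 5*J))
b(65, 59)/3697 + z(14)/(-2877) = -5*59*(8 + 65)/3697 + ((½)/14)/(-2877) = -5*59*73*(1/3697) + ((½)*(1/14))*(-1/2877) = -21535*1/3697 + (1/28)*(-1/2877) = -21535/3697 - 1/80556 = -1734777157/297815532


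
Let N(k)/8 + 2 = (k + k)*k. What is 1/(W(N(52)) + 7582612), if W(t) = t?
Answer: 1/7625860 ≈ 1.3113e-7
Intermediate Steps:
N(k) = -16 + 16*k² (N(k) = -16 + 8*((k + k)*k) = -16 + 8*((2*k)*k) = -16 + 8*(2*k²) = -16 + 16*k²)
1/(W(N(52)) + 7582612) = 1/((-16 + 16*52²) + 7582612) = 1/((-16 + 16*2704) + 7582612) = 1/((-16 + 43264) + 7582612) = 1/(43248 + 7582612) = 1/7625860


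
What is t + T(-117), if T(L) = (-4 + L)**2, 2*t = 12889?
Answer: 42171/2 ≈ 21086.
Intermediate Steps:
t = 12889/2 (t = (1/2)*12889 = 12889/2 ≈ 6444.5)
t + T(-117) = 12889/2 + (-4 - 117)**2 = 12889/2 + (-121)**2 = 12889/2 + 14641 = 42171/2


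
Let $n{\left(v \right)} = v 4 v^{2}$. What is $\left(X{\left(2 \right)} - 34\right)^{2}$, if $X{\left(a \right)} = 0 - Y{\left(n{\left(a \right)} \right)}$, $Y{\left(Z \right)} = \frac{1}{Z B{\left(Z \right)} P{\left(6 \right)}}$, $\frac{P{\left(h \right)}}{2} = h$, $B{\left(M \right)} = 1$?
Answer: $\frac{170485249}{147456} \approx 1156.2$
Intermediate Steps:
$P{\left(h \right)} = 2 h$
$n{\left(v \right)} = 4 v^{3}$ ($n{\left(v \right)} = 4 v v^{2} = 4 v^{3}$)
$Y{\left(Z \right)} = \frac{1}{12 Z}$ ($Y{\left(Z \right)} = \frac{1}{Z 1 \cdot 2 \cdot 6} = \frac{1}{Z 12} = \frac{1}{12 Z}$)
$X{\left(a \right)} = - \frac{1}{48 a^{3}}$ ($X{\left(a \right)} = 0 - \frac{1}{12 \cdot 4 a^{3}} = 0 - \frac{\frac{1}{4} \frac{1}{a^{3}}}{12} = 0 - \frac{1}{48 a^{3}} = - \frac{1}{48 a^{3}}$)
$\left(X{\left(2 \right)} - 34\right)^{2} = \left(- \frac{1}{48 \cdot 8} - 34\right)^{2} = \left(\left(- \frac{1}{48}\right) \frac{1}{8} - 34\right)^{2} = \left(- \frac{1}{384} - 34\right)^{2} = \left(- \frac{13057}{384}\right)^{2} = \frac{170485249}{147456}$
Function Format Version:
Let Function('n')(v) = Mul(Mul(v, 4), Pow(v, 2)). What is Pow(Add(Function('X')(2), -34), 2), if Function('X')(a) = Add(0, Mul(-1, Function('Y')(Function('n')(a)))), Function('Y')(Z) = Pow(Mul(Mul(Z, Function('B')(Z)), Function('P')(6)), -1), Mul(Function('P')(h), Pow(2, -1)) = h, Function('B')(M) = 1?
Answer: Rational(170485249, 147456) ≈ 1156.2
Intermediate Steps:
Function('P')(h) = Mul(2, h)
Function('n')(v) = Mul(4, Pow(v, 3)) (Function('n')(v) = Mul(Mul(4, v), Pow(v, 2)) = Mul(4, Pow(v, 3)))
Function('Y')(Z) = Mul(Rational(1, 12), Pow(Z, -1)) (Function('Y')(Z) = Pow(Mul(Mul(Z, 1), Mul(2, 6)), -1) = Pow(Mul(Z, 12), -1) = Pow(Mul(12, Z), -1) = Mul(Rational(1, 12), Pow(Z, -1)))
Function('X')(a) = Mul(Rational(-1, 48), Pow(a, -3)) (Function('X')(a) = Add(0, Mul(-1, Mul(Rational(1, 12), Pow(Mul(4, Pow(a, 3)), -1)))) = Add(0, Mul(-1, Mul(Rational(1, 12), Mul(Rational(1, 4), Pow(a, -3))))) = Add(0, Mul(-1, Mul(Rational(1, 48), Pow(a, -3)))) = Add(0, Mul(Rational(-1, 48), Pow(a, -3))) = Mul(Rational(-1, 48), Pow(a, -3)))
Pow(Add(Function('X')(2), -34), 2) = Pow(Add(Mul(Rational(-1, 48), Pow(2, -3)), -34), 2) = Pow(Add(Mul(Rational(-1, 48), Rational(1, 8)), -34), 2) = Pow(Add(Rational(-1, 384), -34), 2) = Pow(Rational(-13057, 384), 2) = Rational(170485249, 147456)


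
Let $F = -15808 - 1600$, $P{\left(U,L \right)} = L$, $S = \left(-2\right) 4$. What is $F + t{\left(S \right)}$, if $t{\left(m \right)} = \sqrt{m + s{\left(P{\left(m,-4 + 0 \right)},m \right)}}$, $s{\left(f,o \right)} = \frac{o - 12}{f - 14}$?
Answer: $-17408 + \frac{i \sqrt{62}}{3} \approx -17408.0 + 2.6247 i$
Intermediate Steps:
$S = -8$
$s{\left(f,o \right)} = \frac{-12 + o}{-14 + f}$
$F = -17408$ ($F = -15808 - 1600 = -17408$)
$t{\left(m \right)} = \sqrt{\frac{2}{3} + \frac{17 m}{18}}$ ($t{\left(m \right)} = \sqrt{m + \frac{-12 + m}{-14 + \left(-4 + 0\right)}} = \sqrt{m + \frac{-12 + m}{-14 - 4}} = \sqrt{m + \frac{-12 + m}{-18}} = \sqrt{m - \frac{-12 + m}{18}} = \sqrt{m - \left(- \frac{2}{3} + \frac{m}{18}\right)} = \sqrt{\frac{2}{3} + \frac{17 m}{18}}$)
$F + t{\left(S \right)} = -17408 + \frac{\sqrt{24 + 34 \left(-8\right)}}{6} = -17408 + \frac{\sqrt{24 - 272}}{6} = -17408 + \frac{\sqrt{-248}}{6} = -17408 + \frac{2 i \sqrt{62}}{6} = -17408 + \frac{i \sqrt{62}}{3}$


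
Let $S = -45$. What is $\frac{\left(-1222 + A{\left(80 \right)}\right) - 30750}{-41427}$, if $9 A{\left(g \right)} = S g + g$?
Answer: $\frac{291268}{372843} \approx 0.78121$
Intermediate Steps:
$A{\left(g \right)} = - \frac{44 g}{9}$ ($A{\left(g \right)} = \frac{- 45 g + g}{9} = \frac{\left(-44\right) g}{9} = - \frac{44 g}{9}$)
$\frac{\left(-1222 + A{\left(80 \right)}\right) - 30750}{-41427} = \frac{\left(-1222 - \frac{3520}{9}\right) - 30750}{-41427} = \left(\left(-1222 - \frac{3520}{9}\right) - 30750\right) \left(- \frac{1}{41427}\right) = \left(- \frac{14518}{9} - 30750\right) \left(- \frac{1}{41427}\right) = \left(- \frac{291268}{9}\right) \left(- \frac{1}{41427}\right) = \frac{291268}{372843}$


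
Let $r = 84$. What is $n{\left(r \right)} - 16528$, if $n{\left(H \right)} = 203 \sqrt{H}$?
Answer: $-16528 + 406 \sqrt{21} \approx -14667.0$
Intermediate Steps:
$n{\left(r \right)} - 16528 = 203 \sqrt{84} - 16528 = 203 \cdot 2 \sqrt{21} - 16528 = 406 \sqrt{21} - 16528 = -16528 + 406 \sqrt{21}$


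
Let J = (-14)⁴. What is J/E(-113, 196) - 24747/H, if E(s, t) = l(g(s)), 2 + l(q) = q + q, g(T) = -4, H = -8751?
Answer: -55988491/14585 ≈ -3838.8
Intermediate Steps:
l(q) = -2 + 2*q (l(q) = -2 + (q + q) = -2 + 2*q)
J = 38416
E(s, t) = -10 (E(s, t) = -2 + 2*(-4) = -2 - 8 = -10)
J/E(-113, 196) - 24747/H = 38416/(-10) - 24747/(-8751) = 38416*(-⅒) - 24747*(-1/8751) = -19208/5 + 8249/2917 = -55988491/14585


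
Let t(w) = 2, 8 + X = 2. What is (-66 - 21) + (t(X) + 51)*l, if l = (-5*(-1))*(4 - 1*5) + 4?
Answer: -140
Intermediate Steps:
X = -6 (X = -8 + 2 = -6)
l = -1 (l = 5*(4 - 5) + 4 = 5*(-1) + 4 = -5 + 4 = -1)
(-66 - 21) + (t(X) + 51)*l = (-66 - 21) + (2 + 51)*(-1) = -87 + 53*(-1) = -87 - 53 = -140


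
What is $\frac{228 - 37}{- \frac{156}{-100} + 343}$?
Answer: $\frac{4775}{8614} \approx 0.55433$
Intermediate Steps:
$\frac{228 - 37}{- \frac{156}{-100} + 343} = \frac{191}{\left(-156\right) \left(- \frac{1}{100}\right) + 343} = \frac{191}{\frac{39}{25} + 343} = \frac{191}{\frac{8614}{25}} = 191 \cdot \frac{25}{8614} = \frac{4775}{8614}$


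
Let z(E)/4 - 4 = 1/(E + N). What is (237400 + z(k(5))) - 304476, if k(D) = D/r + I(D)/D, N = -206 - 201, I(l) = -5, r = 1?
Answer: -27025184/403 ≈ -67060.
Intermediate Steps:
N = -407
k(D) = D - 5/D (k(D) = D/1 - 5/D = D*1 - 5/D = D - 5/D)
z(E) = 16 + 4/(-407 + E) (z(E) = 16 + 4/(E - 407) = 16 + 4/(-407 + E))
(237400 + z(k(5))) - 304476 = (237400 + 4*(-1627 + 4*(5 - 5/5))/(-407 + (5 - 5/5))) - 304476 = (237400 + 4*(-1627 + 4*(5 - 5*⅕))/(-407 + (5 - 5*⅕))) - 304476 = (237400 + 4*(-1627 + 4*(5 - 1))/(-407 + (5 - 1))) - 304476 = (237400 + 4*(-1627 + 4*4)/(-407 + 4)) - 304476 = (237400 + 4*(-1627 + 16)/(-403)) - 304476 = (237400 + 4*(-1/403)*(-1611)) - 304476 = (237400 + 6444/403) - 304476 = 95678644/403 - 304476 = -27025184/403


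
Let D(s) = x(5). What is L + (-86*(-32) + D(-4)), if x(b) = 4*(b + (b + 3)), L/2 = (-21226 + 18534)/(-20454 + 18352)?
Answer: 2949696/1051 ≈ 2806.6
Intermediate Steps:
L = 2692/1051 (L = 2*((-21226 + 18534)/(-20454 + 18352)) = 2*(-2692/(-2102)) = 2*(-2692*(-1/2102)) = 2*(1346/1051) = 2692/1051 ≈ 2.5614)
x(b) = 12 + 8*b (x(b) = 4*(b + (3 + b)) = 4*(3 + 2*b) = 12 + 8*b)
D(s) = 52 (D(s) = 12 + 8*5 = 12 + 40 = 52)
L + (-86*(-32) + D(-4)) = 2692/1051 + (-86*(-32) + 52) = 2692/1051 + (2752 + 52) = 2692/1051 + 2804 = 2949696/1051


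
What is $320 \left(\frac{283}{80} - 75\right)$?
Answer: $-22868$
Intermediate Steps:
$320 \left(\frac{283}{80} - 75\right) = 320 \left(- \frac{5717}{80}\right) = -22868$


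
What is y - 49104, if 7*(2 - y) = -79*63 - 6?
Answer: -338731/7 ≈ -48390.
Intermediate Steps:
y = 4997/7 (y = 2 - (-79*63 - 6)/7 = 2 - (-4977 - 6)/7 = 2 - 1/7*(-4983) = 2 + 4983/7 = 4997/7 ≈ 713.86)
y - 49104 = 4997/7 - 49104 = -338731/7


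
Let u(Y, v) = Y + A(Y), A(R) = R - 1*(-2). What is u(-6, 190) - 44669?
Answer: -44679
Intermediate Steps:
A(R) = 2 + R (A(R) = R + 2 = 2 + R)
u(Y, v) = 2 + 2*Y (u(Y, v) = Y + (2 + Y) = 2 + 2*Y)
u(-6, 190) - 44669 = (2 + 2*(-6)) - 44669 = (2 - 12) - 44669 = -10 - 44669 = -44679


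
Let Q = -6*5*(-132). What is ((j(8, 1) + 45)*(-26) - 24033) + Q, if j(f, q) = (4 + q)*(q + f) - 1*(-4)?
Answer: -22517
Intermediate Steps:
j(f, q) = 4 + (4 + q)*(f + q) (j(f, q) = (4 + q)*(f + q) + 4 = 4 + (4 + q)*(f + q))
Q = 3960 (Q = -30*(-132) = 3960)
((j(8, 1) + 45)*(-26) - 24033) + Q = (((4 + 1² + 4*8 + 4*1 + 8*1) + 45)*(-26) - 24033) + 3960 = (((4 + 1 + 32 + 4 + 8) + 45)*(-26) - 24033) + 3960 = ((49 + 45)*(-26) - 24033) + 3960 = (94*(-26) - 24033) + 3960 = (-2444 - 24033) + 3960 = -26477 + 3960 = -22517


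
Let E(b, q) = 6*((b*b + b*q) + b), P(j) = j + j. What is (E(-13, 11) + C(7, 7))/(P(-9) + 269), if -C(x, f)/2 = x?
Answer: 64/251 ≈ 0.25498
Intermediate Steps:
P(j) = 2*j
C(x, f) = -2*x
E(b, q) = 6*b + 6*b² + 6*b*q (E(b, q) = 6*((b² + b*q) + b) = 6*(b + b² + b*q) = 6*b + 6*b² + 6*b*q)
(E(-13, 11) + C(7, 7))/(P(-9) + 269) = (6*(-13)*(1 - 13 + 11) - 2*7)/(2*(-9) + 269) = (6*(-13)*(-1) - 14)/(-18 + 269) = (78 - 14)/251 = 64*(1/251) = 64/251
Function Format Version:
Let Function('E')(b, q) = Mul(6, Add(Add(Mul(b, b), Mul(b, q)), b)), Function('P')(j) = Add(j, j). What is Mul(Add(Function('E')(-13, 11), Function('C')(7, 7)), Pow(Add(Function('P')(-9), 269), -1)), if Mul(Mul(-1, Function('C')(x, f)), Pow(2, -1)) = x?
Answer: Rational(64, 251) ≈ 0.25498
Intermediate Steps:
Function('P')(j) = Mul(2, j)
Function('C')(x, f) = Mul(-2, x)
Function('E')(b, q) = Add(Mul(6, b), Mul(6, Pow(b, 2)), Mul(6, b, q)) (Function('E')(b, q) = Mul(6, Add(Add(Pow(b, 2), Mul(b, q)), b)) = Mul(6, Add(b, Pow(b, 2), Mul(b, q))) = Add(Mul(6, b), Mul(6, Pow(b, 2)), Mul(6, b, q)))
Mul(Add(Function('E')(-13, 11), Function('C')(7, 7)), Pow(Add(Function('P')(-9), 269), -1)) = Mul(Add(Mul(6, -13, Add(1, -13, 11)), Mul(-2, 7)), Pow(Add(Mul(2, -9), 269), -1)) = Mul(Add(Mul(6, -13, -1), -14), Pow(Add(-18, 269), -1)) = Mul(Add(78, -14), Pow(251, -1)) = Mul(64, Rational(1, 251)) = Rational(64, 251)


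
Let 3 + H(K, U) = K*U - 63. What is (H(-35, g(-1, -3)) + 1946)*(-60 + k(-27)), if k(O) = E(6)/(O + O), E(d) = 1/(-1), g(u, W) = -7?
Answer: -6882875/54 ≈ -1.2746e+5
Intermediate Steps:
E(d) = -1
H(K, U) = -66 + K*U (H(K, U) = -3 + (K*U - 63) = -3 + (-63 + K*U) = -66 + K*U)
k(O) = -1/(2*O) (k(O) = -1/(O + O) = -1/(2*O))
(H(-35, g(-1, -3)) + 1946)*(-60 + k(-27)) = ((-66 - 35*(-7)) + 1946)*(-60 - 1/2/(-27)) = ((-66 + 245) + 1946)*(-60 - 1/2*(-1/27)) = (179 + 1946)*(-60 + 1/54) = 2125*(-3239/54) = -6882875/54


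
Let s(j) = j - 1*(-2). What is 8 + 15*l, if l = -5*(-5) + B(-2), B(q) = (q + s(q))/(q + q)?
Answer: 781/2 ≈ 390.50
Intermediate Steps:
s(j) = 2 + j (s(j) = j + 2 = 2 + j)
B(q) = (2 + 2*q)/(2*q) (B(q) = (q + (2 + q))/(q + q) = (2 + 2*q)/((2*q)) = (2 + 2*q)*(1/(2*q)) = (2 + 2*q)/(2*q))
l = 51/2 (l = -5*(-5) + (1 - 2)/(-2) = 25 - 1/2*(-1) = 25 + 1/2 = 51/2 ≈ 25.500)
8 + 15*l = 8 + 15*(51/2) = 8 + 765/2 = 781/2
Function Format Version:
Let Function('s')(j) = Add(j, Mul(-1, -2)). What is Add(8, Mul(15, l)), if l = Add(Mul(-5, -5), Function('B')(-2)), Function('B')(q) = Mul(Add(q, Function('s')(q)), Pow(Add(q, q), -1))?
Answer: Rational(781, 2) ≈ 390.50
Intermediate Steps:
Function('s')(j) = Add(2, j) (Function('s')(j) = Add(j, 2) = Add(2, j))
Function('B')(q) = Mul(Rational(1, 2), Pow(q, -1), Add(2, Mul(2, q))) (Function('B')(q) = Mul(Add(q, Add(2, q)), Pow(Add(q, q), -1)) = Mul(Add(2, Mul(2, q)), Pow(Mul(2, q), -1)) = Mul(Add(2, Mul(2, q)), Mul(Rational(1, 2), Pow(q, -1))) = Mul(Rational(1, 2), Pow(q, -1), Add(2, Mul(2, q))))
l = Rational(51, 2) (l = Add(Mul(-5, -5), Mul(Pow(-2, -1), Add(1, -2))) = Add(25, Mul(Rational(-1, 2), -1)) = Add(25, Rational(1, 2)) = Rational(51, 2) ≈ 25.500)
Add(8, Mul(15, l)) = Add(8, Mul(15, Rational(51, 2))) = Add(8, Rational(765, 2)) = Rational(781, 2)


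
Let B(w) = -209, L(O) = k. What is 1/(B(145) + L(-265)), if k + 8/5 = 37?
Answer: -5/868 ≈ -0.0057604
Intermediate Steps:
k = 177/5 (k = -8/5 + 37 = 177/5 ≈ 35.400)
L(O) = 177/5
1/(B(145) + L(-265)) = 1/(-209 + 177/5) = 1/(-868/5) = -5/868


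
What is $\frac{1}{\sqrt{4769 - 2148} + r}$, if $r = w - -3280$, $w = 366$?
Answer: $\frac{3646}{13290695} - \frac{\sqrt{2621}}{13290695} \approx 0.00027048$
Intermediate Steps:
$r = 3646$ ($r = 366 - -3280 = 366 + 3280 = 3646$)
$\frac{1}{\sqrt{4769 - 2148} + r} = \frac{1}{\sqrt{4769 - 2148} + 3646} = \frac{1}{\sqrt{2621} + 3646} = \frac{1}{3646 + \sqrt{2621}}$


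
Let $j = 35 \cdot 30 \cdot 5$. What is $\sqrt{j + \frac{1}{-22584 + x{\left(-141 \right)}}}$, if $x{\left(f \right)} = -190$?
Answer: $\frac{\sqrt{2722939126226}}{22774} \approx 72.457$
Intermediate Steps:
$j = 5250$ ($j = 1050 \cdot 5 = 5250$)
$\sqrt{j + \frac{1}{-22584 + x{\left(-141 \right)}}} = \sqrt{5250 + \frac{1}{-22584 - 190}} = \sqrt{5250 + \frac{1}{-22774}} = \sqrt{5250 - \frac{1}{22774}} = \sqrt{\frac{119563499}{22774}} = \frac{\sqrt{2722939126226}}{22774}$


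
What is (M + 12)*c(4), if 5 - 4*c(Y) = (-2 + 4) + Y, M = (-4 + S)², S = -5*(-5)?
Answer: -453/4 ≈ -113.25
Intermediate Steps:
S = 25
M = 441 (M = (-4 + 25)² = 21² = 441)
c(Y) = ¾ - Y/4 (c(Y) = 5/4 - ((-2 + 4) + Y)/4 = 5/4 - (2 + Y)/4 = 5/4 + (-½ - Y/4) = ¾ - Y/4)
(M + 12)*c(4) = (441 + 12)*(¾ - ¼*4) = 453*(¾ - 1) = 453*(-¼) = -453/4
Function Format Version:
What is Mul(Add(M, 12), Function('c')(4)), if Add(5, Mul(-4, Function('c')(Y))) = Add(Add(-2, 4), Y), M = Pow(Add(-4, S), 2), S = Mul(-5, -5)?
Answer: Rational(-453, 4) ≈ -113.25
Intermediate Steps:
S = 25
M = 441 (M = Pow(Add(-4, 25), 2) = Pow(21, 2) = 441)
Function('c')(Y) = Add(Rational(3, 4), Mul(Rational(-1, 4), Y)) (Function('c')(Y) = Add(Rational(5, 4), Mul(Rational(-1, 4), Add(Add(-2, 4), Y))) = Add(Rational(5, 4), Mul(Rational(-1, 4), Add(2, Y))) = Add(Rational(5, 4), Add(Rational(-1, 2), Mul(Rational(-1, 4), Y))) = Add(Rational(3, 4), Mul(Rational(-1, 4), Y)))
Mul(Add(M, 12), Function('c')(4)) = Mul(Add(441, 12), Add(Rational(3, 4), Mul(Rational(-1, 4), 4))) = Mul(453, Add(Rational(3, 4), -1)) = Mul(453, Rational(-1, 4)) = Rational(-453, 4)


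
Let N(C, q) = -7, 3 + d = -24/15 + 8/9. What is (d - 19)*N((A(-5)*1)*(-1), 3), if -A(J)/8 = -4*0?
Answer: 7154/45 ≈ 158.98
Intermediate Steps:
A(J) = 0 (A(J) = -(-32)*0 = -8*0 = 0)
d = -167/45 (d = -3 + (-24/15 + 8/9) = -3 + (-24*1/15 + 8*(1/9)) = -3 + (-8/5 + 8/9) = -3 - 32/45 = -167/45 ≈ -3.7111)
(d - 19)*N((A(-5)*1)*(-1), 3) = (-167/45 - 19)*(-7) = -1022/45*(-7) = 7154/45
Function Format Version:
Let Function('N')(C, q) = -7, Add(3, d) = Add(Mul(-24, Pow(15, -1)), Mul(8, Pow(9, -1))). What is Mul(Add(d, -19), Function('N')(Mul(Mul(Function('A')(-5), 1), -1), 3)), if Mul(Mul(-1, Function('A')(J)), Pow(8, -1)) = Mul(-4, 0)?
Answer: Rational(7154, 45) ≈ 158.98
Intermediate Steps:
Function('A')(J) = 0 (Function('A')(J) = Mul(-8, Mul(-4, 0)) = Mul(-8, 0) = 0)
d = Rational(-167, 45) (d = Add(-3, Add(Mul(-24, Pow(15, -1)), Mul(8, Pow(9, -1)))) = Add(-3, Add(Mul(-24, Rational(1, 15)), Mul(8, Rational(1, 9)))) = Add(-3, Add(Rational(-8, 5), Rational(8, 9))) = Add(-3, Rational(-32, 45)) = Rational(-167, 45) ≈ -3.7111)
Mul(Add(d, -19), Function('N')(Mul(Mul(Function('A')(-5), 1), -1), 3)) = Mul(Add(Rational(-167, 45), -19), -7) = Mul(Rational(-1022, 45), -7) = Rational(7154, 45)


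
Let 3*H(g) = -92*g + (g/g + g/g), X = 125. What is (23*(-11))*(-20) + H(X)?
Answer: 3682/3 ≈ 1227.3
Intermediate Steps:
H(g) = ⅔ - 92*g/3 (H(g) = (-92*g + (g/g + g/g))/3 = (-92*g + (1 + 1))/3 = (-92*g + 2)/3 = (2 - 92*g)/3 = ⅔ - 92*g/3)
(23*(-11))*(-20) + H(X) = (23*(-11))*(-20) + (⅔ - 92/3*125) = -253*(-20) + (⅔ - 11500/3) = 5060 - 11498/3 = 3682/3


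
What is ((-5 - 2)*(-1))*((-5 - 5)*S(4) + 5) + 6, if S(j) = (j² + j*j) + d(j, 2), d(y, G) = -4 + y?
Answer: -2199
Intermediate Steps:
S(j) = -4 + j + 2*j² (S(j) = (j² + j*j) + (-4 + j) = (j² + j²) + (-4 + j) = 2*j² + (-4 + j) = -4 + j + 2*j²)
((-5 - 2)*(-1))*((-5 - 5)*S(4) + 5) + 6 = ((-5 - 2)*(-1))*((-5 - 5)*(-4 + 4 + 2*4²) + 5) + 6 = (-7*(-1))*(-10*(-4 + 4 + 2*16) + 5) + 6 = 7*(-10*(-4 + 4 + 32) + 5) + 6 = 7*(-10*32 + 5) + 6 = 7*(-320 + 5) + 6 = 7*(-315) + 6 = -2205 + 6 = -2199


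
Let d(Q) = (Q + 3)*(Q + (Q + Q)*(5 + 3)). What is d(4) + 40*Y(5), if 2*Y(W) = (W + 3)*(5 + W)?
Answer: 2076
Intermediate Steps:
Y(W) = (3 + W)*(5 + W)/2 (Y(W) = ((W + 3)*(5 + W))/2 = ((3 + W)*(5 + W))/2 = (3 + W)*(5 + W)/2)
d(Q) = 17*Q*(3 + Q) (d(Q) = (3 + Q)*(Q + (2*Q)*8) = (3 + Q)*(Q + 16*Q) = (3 + Q)*(17*Q) = 17*Q*(3 + Q))
d(4) + 40*Y(5) = 17*4*(3 + 4) + 40*(15/2 + (½)*5² + 4*5) = 17*4*7 + 40*(15/2 + (½)*25 + 20) = 476 + 40*(15/2 + 25/2 + 20) = 476 + 40*40 = 476 + 1600 = 2076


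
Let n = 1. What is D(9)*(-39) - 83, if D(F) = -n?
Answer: -44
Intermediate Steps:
D(F) = -1 (D(F) = -1*1 = -1)
D(9)*(-39) - 83 = -1*(-39) - 83 = 39 - 83 = -44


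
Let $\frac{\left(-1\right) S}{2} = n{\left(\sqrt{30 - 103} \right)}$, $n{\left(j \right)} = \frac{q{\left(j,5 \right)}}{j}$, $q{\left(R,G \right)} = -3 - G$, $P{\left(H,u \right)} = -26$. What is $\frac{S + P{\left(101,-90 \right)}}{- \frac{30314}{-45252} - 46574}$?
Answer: $\frac{588276}{1053768167} + \frac{362016 i \sqrt{73}}{76925076191} \approx 0.00055826 + 4.0209 \cdot 10^{-5} i$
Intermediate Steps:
$n{\left(j \right)} = - \frac{8}{j}$ ($n{\left(j \right)} = \frac{-3 - 5}{j} = - \frac{8}{j}$)
$S = - \frac{16 i \sqrt{73}}{73}$ ($S = - 2 \left(- \frac{8}{\sqrt{30 - 103}}\right) = - 2 \left(- \frac{8}{\sqrt{-73}}\right) = - 2 \left(- \frac{8}{i \sqrt{73}}\right) = - 2 \left(- 8 \left(- \frac{i \sqrt{73}}{73}\right)\right) = - 2 \frac{8 i \sqrt{73}}{73} = - \frac{16 i \sqrt{73}}{73} \approx - 1.8727 i$)
$\frac{S + P{\left(101,-90 \right)}}{- \frac{30314}{-45252} - 46574} = \frac{- \frac{16 i \sqrt{73}}{73} - 26}{- \frac{30314}{-45252} - 46574} = \frac{-26 - \frac{16 i \sqrt{73}}{73}}{\left(-30314\right) \left(- \frac{1}{45252}\right) - 46574} = \frac{-26 - \frac{16 i \sqrt{73}}{73}}{\frac{15157}{22626} - 46574} = \frac{-26 - \frac{16 i \sqrt{73}}{73}}{- \frac{1053768167}{22626}} = \left(-26 - \frac{16 i \sqrt{73}}{73}\right) \left(- \frac{22626}{1053768167}\right) = \frac{588276}{1053768167} + \frac{362016 i \sqrt{73}}{76925076191}$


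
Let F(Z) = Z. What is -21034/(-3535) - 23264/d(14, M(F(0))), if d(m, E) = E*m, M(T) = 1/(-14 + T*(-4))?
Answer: 82259274/3535 ≈ 23270.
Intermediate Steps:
M(T) = 1/(-14 - 4*T)
-21034/(-3535) - 23264/d(14, M(F(0))) = -21034/(-3535) - 23264/(-1/(14 + 4*0)*14) = -21034*(-1/3535) - 23264/(-1/(14 + 0)*14) = 21034/3535 - 23264/(-1/14*14) = 21034/3535 - 23264/(-1*1/14*14) = 21034/3535 - 23264/((-1/14*14)) = 21034/3535 - 23264/(-1) = 21034/3535 - 23264*(-1) = 21034/3535 + 23264 = 82259274/3535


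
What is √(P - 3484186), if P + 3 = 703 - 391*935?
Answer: I*√3849071 ≈ 1961.9*I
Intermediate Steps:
P = -364885 (P = -3 + (703 - 391*935) = -3 + (703 - 365585) = -3 - 364882 = -364885)
√(P - 3484186) = √(-364885 - 3484186) = √(-3849071) = I*√3849071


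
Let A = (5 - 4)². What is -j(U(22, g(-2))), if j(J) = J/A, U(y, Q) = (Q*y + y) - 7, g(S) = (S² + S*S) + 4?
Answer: -279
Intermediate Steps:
g(S) = 4 + 2*S² (g(S) = (S² + S²) + 4 = 2*S² + 4 = 4 + 2*S²)
A = 1 (A = 1² = 1)
U(y, Q) = -7 + y + Q*y (U(y, Q) = (y + Q*y) - 7 = -7 + y + Q*y)
j(J) = J (j(J) = J/1 = J*1 = J)
-j(U(22, g(-2))) = -(-7 + 22 + (4 + 2*(-2)²)*22) = -(-7 + 22 + (4 + 2*4)*22) = -(-7 + 22 + (4 + 8)*22) = -(-7 + 22 + 12*22) = -(-7 + 22 + 264) = -1*279 = -279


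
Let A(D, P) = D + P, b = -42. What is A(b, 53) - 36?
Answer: -25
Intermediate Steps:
A(b, 53) - 36 = (-42 + 53) - 36 = 11 - 36 = -25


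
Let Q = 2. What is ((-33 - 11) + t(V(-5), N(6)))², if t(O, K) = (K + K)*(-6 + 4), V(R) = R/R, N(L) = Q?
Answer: 2704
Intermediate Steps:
N(L) = 2
V(R) = 1
t(O, K) = -4*K (t(O, K) = (2*K)*(-2) = -4*K)
((-33 - 11) + t(V(-5), N(6)))² = ((-33 - 11) - 4*2)² = (-44 - 8)² = (-52)² = 2704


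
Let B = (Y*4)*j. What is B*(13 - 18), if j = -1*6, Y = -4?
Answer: -480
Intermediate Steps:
j = -6
B = 96 (B = -4*4*(-6) = -16*(-6) = 96)
B*(13 - 18) = 96*(13 - 18) = 96*(-5) = -480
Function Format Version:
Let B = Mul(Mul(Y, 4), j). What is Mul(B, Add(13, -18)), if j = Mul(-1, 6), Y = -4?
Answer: -480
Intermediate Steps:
j = -6
B = 96 (B = Mul(Mul(-4, 4), -6) = Mul(-16, -6) = 96)
Mul(B, Add(13, -18)) = Mul(96, Add(13, -18)) = Mul(96, -5) = -480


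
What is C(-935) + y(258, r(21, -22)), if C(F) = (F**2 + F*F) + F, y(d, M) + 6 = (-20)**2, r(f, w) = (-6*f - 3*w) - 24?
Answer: 1747909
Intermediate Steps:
r(f, w) = -24 - 6*f - 3*w
y(d, M) = 394 (y(d, M) = -6 + (-20)**2 = -6 + 400 = 394)
C(F) = F + 2*F**2 (C(F) = (F**2 + F**2) + F = 2*F**2 + F = F + 2*F**2)
C(-935) + y(258, r(21, -22)) = -935*(1 + 2*(-935)) + 394 = -935*(1 - 1870) + 394 = -935*(-1869) + 394 = 1747515 + 394 = 1747909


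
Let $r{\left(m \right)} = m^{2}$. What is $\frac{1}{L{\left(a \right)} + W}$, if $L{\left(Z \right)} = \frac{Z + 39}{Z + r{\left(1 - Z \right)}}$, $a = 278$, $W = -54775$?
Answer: $- \frac{77007}{4218058108} \approx -1.8257 \cdot 10^{-5}$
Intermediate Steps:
$L{\left(Z \right)} = \frac{39 + Z}{Z + \left(1 - Z\right)^{2}}$ ($L{\left(Z \right)} = \frac{Z + 39}{Z + \left(1 - Z\right)^{2}} = \frac{39 + Z}{Z + \left(1 - Z\right)^{2}}$)
$\frac{1}{L{\left(a \right)} + W} = \frac{1}{\frac{39 + 278}{278 + \left(-1 + 278\right)^{2}} - 54775} = \frac{1}{\frac{1}{278 + 277^{2}} \cdot 317 - 54775} = \frac{1}{\frac{1}{278 + 76729} \cdot 317 - 54775} = \frac{1}{\frac{1}{77007} \cdot 317 - 54775} = \frac{1}{\frac{317}{77007} - 54775} = \frac{1}{- \frac{4218058108}{77007}} = - \frac{77007}{4218058108}$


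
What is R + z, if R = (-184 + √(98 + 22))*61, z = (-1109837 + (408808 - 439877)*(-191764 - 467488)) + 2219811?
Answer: 20483399138 + 122*√30 ≈ 2.0483e+10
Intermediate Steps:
z = 20483410362 (z = (-1109837 - 31069*(-659252)) + 2219811 = (-1109837 + 20482300388) + 2219811 = 20481190551 + 2219811 = 20483410362)
R = -11224 + 122*√30 (R = (-184 + √120)*61 = (-184 + 2*√30)*61 = -11224 + 122*√30 ≈ -10556.)
R + z = (-11224 + 122*√30) + 20483410362 = 20483399138 + 122*√30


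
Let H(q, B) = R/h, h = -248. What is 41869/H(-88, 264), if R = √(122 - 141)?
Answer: 10383512*I*√19/19 ≈ 2.3821e+6*I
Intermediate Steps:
R = I*√19 (R = √(-19) = I*√19 ≈ 4.3589*I)
H(q, B) = -I*√19/248 (H(q, B) = (I*√19)/(-248) = (I*√19)*(-1/248) = -I*√19/248)
41869/H(-88, 264) = 41869/((-I*√19/248)) = 41869*(248*I*√19/19) = 10383512*I*√19/19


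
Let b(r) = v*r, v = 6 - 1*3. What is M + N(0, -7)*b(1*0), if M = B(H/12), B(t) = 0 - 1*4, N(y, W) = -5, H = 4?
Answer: -4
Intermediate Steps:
B(t) = -4 (B(t) = 0 - 4 = -4)
v = 3 (v = 6 - 3 = 3)
M = -4
b(r) = 3*r
M + N(0, -7)*b(1*0) = -4 - 15*1*0 = -4 - 15*0 = -4 - 5*0 = -4 + 0 = -4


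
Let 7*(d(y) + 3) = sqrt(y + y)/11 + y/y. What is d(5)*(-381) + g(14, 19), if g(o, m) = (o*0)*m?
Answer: 7620/7 - 381*sqrt(10)/77 ≈ 1072.9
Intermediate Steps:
g(o, m) = 0 (g(o, m) = 0*m = 0)
d(y) = -20/7 + sqrt(2)*sqrt(y)/77 (d(y) = -3 + (sqrt(y + y)/11 + y/y)/7 = -3 + (sqrt(2*y)*(1/11) + 1)/7 = -3 + ((sqrt(2)*sqrt(y))*(1/11) + 1)/7 = -3 + (sqrt(2)*sqrt(y)/11 + 1)/7 = -3 + (1 + sqrt(2)*sqrt(y)/11)/7 = -3 + (1/7 + sqrt(2)*sqrt(y)/77) = -20/7 + sqrt(2)*sqrt(y)/77)
d(5)*(-381) + g(14, 19) = (-20/7 + sqrt(2)*sqrt(5)/77)*(-381) + 0 = (-20/7 + sqrt(10)/77)*(-381) + 0 = (7620/7 - 381*sqrt(10)/77) + 0 = 7620/7 - 381*sqrt(10)/77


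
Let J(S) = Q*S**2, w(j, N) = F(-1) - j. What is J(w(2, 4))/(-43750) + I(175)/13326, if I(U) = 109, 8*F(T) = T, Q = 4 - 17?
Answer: 177632891/18656400000 ≈ 0.0095213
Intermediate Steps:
Q = -13
F(T) = T/8
w(j, N) = -1/8 - j (w(j, N) = (1/8)*(-1) - j = -1/8 - j)
J(S) = -13*S**2
J(w(2, 4))/(-43750) + I(175)/13326 = -13*(-1/8 - 1*2)**2/(-43750) + 109/13326 = -13*(-1/8 - 2)**2*(-1/43750) + 109*(1/13326) = -13*(-17/8)**2*(-1/43750) + 109/13326 = -13*289/64*(-1/43750) + 109/13326 = -3757/64*(-1/43750) + 109/13326 = 3757/2800000 + 109/13326 = 177632891/18656400000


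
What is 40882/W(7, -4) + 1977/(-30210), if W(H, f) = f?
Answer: -51460547/5035 ≈ -10221.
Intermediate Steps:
40882/W(7, -4) + 1977/(-30210) = 40882/(-4) + 1977/(-30210) = 40882*(-¼) + 1977*(-1/30210) = -20441/2 - 659/10070 = -51460547/5035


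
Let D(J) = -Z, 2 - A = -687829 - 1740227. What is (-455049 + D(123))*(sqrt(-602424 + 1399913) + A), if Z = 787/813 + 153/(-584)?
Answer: -262295773037618783/237396 - 216053960027*sqrt(797489)/474792 ≈ -1.1053e+12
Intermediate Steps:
Z = 335219/474792 (Z = 787*(1/813) + 153*(-1/584) = 787/813 - 153/584 = 335219/474792 ≈ 0.70603)
A = 2428058 (A = 2 - (-687829 - 1740227) = 2 - 1*(-2428056) = 2 + 2428056 = 2428058)
D(J) = -335219/474792 (D(J) = -1*335219/474792 = -335219/474792)
(-455049 + D(123))*(sqrt(-602424 + 1399913) + A) = (-455049 - 335219/474792)*(sqrt(-602424 + 1399913) + 2428058) = -216053960027*(sqrt(797489) + 2428058)/474792 = -216053960027*(2428058 + sqrt(797489))/474792 = -262295773037618783/237396 - 216053960027*sqrt(797489)/474792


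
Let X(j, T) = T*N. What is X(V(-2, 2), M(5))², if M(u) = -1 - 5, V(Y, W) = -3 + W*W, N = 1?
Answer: 36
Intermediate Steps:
V(Y, W) = -3 + W²
M(u) = -6
X(j, T) = T (X(j, T) = T*1 = T)
X(V(-2, 2), M(5))² = (-6)² = 36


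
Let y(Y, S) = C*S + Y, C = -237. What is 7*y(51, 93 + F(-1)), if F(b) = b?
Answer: -152271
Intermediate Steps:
y(Y, S) = Y - 237*S (y(Y, S) = -237*S + Y = Y - 237*S)
7*y(51, 93 + F(-1)) = 7*(51 - 237*(93 - 1)) = 7*(51 - 237*92) = 7*(51 - 21804) = 7*(-21753) = -152271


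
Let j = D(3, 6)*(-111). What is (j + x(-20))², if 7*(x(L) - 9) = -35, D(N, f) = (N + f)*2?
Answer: 3976036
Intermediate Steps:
D(N, f) = 2*N + 2*f
x(L) = 4 (x(L) = 9 + (⅐)*(-35) = 9 - 5 = 4)
j = -1998 (j = (2*3 + 2*6)*(-111) = (6 + 12)*(-111) = 18*(-111) = -1998)
(j + x(-20))² = (-1998 + 4)² = (-1994)² = 3976036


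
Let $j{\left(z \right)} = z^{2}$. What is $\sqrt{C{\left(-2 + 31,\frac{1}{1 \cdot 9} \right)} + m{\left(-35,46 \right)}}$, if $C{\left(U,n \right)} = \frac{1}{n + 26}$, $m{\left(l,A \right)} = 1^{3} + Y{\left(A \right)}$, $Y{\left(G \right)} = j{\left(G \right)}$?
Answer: $\frac{4 \sqrt{7307090}}{235} \approx 46.011$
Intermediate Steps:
$Y{\left(G \right)} = G^{2}$
$m{\left(l,A \right)} = 1 + A^{2}$ ($m{\left(l,A \right)} = 1^{3} + A^{2} = 1 + A^{2}$)
$C{\left(U,n \right)} = \frac{1}{26 + n}$
$\sqrt{C{\left(-2 + 31,\frac{1}{1 \cdot 9} \right)} + m{\left(-35,46 \right)}} = \sqrt{\frac{1}{26 + \frac{1}{1 \cdot 9}} + \left(1 + 46^{2}\right)} = \sqrt{\frac{1}{26 + \frac{1}{9}} + \left(1 + 2116\right)} = \sqrt{\frac{1}{26 + \frac{1}{9}} + 2117} = \sqrt{\frac{1}{\frac{235}{9}} + 2117} = \sqrt{\frac{9}{235} + 2117} = \sqrt{\frac{497504}{235}} = \frac{4 \sqrt{7307090}}{235}$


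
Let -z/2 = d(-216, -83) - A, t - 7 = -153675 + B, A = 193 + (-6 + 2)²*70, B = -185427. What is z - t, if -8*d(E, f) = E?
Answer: 341667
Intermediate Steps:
d(E, f) = -E/8
A = 1313 (A = 193 + (-4)²*70 = 193 + 16*70 = 193 + 1120 = 1313)
t = -339095 (t = 7 + (-153675 - 185427) = 7 - 339102 = -339095)
z = 2572 (z = -2*(-⅛*(-216) - 1*1313) = -2*(27 - 1313) = -2*(-1286) = 2572)
z - t = 2572 - 1*(-339095) = 2572 + 339095 = 341667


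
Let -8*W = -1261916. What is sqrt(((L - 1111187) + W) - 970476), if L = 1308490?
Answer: 3*I*sqrt(273526)/2 ≈ 784.5*I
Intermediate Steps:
W = 315479/2 (W = -1/8*(-1261916) = 315479/2 ≈ 1.5774e+5)
sqrt(((L - 1111187) + W) - 970476) = sqrt(((1308490 - 1111187) + 315479/2) - 970476) = sqrt((197303 + 315479/2) - 970476) = sqrt(710085/2 - 970476) = sqrt(-1230867/2) = 3*I*sqrt(273526)/2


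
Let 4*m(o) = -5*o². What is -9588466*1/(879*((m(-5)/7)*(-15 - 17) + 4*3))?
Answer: -33559631/476418 ≈ -70.442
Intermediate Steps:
m(o) = -5*o²/4 (m(o) = (-5*o²)/4 = -5*o²/4)
-9588466*1/(879*((m(-5)/7)*(-15 - 17) + 4*3)) = -9588466*1/(879*((-5/4*(-5)²/7)*(-15 - 17) + 4*3)) = -9588466*1/(879*((-5/4*25*(⅐))*(-32) + 12)) = -9588466*1/(879*(-125/4*⅐*(-32) + 12)) = -9588466*1/(879*(-125/28*(-32) + 12)) = -9588466*1/(879*(1000/7 + 12)) = -9588466/((1084/7)*879) = -9588466/952836/7 = -9588466*7/952836 = -33559631/476418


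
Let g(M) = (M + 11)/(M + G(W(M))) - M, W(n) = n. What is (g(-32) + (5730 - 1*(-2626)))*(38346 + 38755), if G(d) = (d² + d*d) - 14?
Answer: 184962600465/286 ≈ 6.4672e+8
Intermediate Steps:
G(d) = -14 + 2*d² (G(d) = (d² + d²) - 14 = 2*d² - 14 = -14 + 2*d²)
g(M) = -M + (11 + M)/(-14 + M + 2*M²) (g(M) = (M + 11)/(M + (-14 + 2*M²)) - M = (11 + M)/(-14 + M + 2*M²) - M = -M + (11 + M)/(-14 + M + 2*M²))
(g(-32) + (5730 - 1*(-2626)))*(38346 + 38755) = ((11 - 1*(-32)² - 2*(-32)³ + 15*(-32))/(-14 - 32 + 2*(-32)²) + (5730 - 1*(-2626)))*(38346 + 38755) = ((11 - 1*1024 - 2*(-32768) - 480)/(-14 - 32 + 2*1024) + (5730 + 2626))*77101 = ((11 - 1024 + 65536 - 480)/(-14 - 32 + 2048) + 8356)*77101 = (64043/2002 + 8356)*77101 = ((1/2002)*64043 + 8356)*77101 = (9149/286 + 8356)*77101 = (2398965/286)*77101 = 184962600465/286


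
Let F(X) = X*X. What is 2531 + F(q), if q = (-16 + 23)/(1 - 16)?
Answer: 569524/225 ≈ 2531.2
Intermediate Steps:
q = -7/15 (q = 7/(-15) = 7*(-1/15) = -7/15 ≈ -0.46667)
F(X) = X²
2531 + F(q) = 2531 + (-7/15)² = 2531 + 49/225 = 569524/225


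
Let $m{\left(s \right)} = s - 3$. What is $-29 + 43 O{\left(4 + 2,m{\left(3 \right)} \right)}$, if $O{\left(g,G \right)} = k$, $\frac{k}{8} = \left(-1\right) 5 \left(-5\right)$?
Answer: $8571$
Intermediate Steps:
$k = 200$ ($k = 8 \left(-1\right) 5 \left(-5\right) = 8 \left(\left(-5\right) \left(-5\right)\right) = 8 \cdot 25 = 200$)
$m{\left(s \right)} = -3 + s$ ($m{\left(s \right)} = s - 3 = -3 + s$)
$O{\left(g,G \right)} = 200$
$-29 + 43 O{\left(4 + 2,m{\left(3 \right)} \right)} = -29 + 43 \cdot 200 = -29 + 8600 = 8571$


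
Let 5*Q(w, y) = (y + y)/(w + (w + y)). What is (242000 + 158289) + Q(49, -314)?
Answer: 108078187/270 ≈ 4.0029e+5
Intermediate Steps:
Q(w, y) = 2*y/(5*(y + 2*w)) (Q(w, y) = ((y + y)/(w + (w + y)))/5 = ((2*y)/(y + 2*w))/5 = (2*y/(y + 2*w))/5 = 2*y/(5*(y + 2*w)))
(242000 + 158289) + Q(49, -314) = (242000 + 158289) + (⅖)*(-314)/(-314 + 2*49) = 400289 + (⅖)*(-314)/(-314 + 98) = 400289 + (⅖)*(-314)/(-216) = 400289 + (⅖)*(-314)*(-1/216) = 400289 + 157/270 = 108078187/270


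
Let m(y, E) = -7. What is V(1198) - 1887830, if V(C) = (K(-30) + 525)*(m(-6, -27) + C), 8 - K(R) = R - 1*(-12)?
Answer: -1231589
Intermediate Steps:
K(R) = -4 - R (K(R) = 8 - (R - 1*(-12)) = 8 - (R + 12) = 8 - (12 + R) = 8 + (-12 - R) = -4 - R)
V(C) = -3857 + 551*C (V(C) = ((-4 - 1*(-30)) + 525)*(-7 + C) = ((-4 + 30) + 525)*(-7 + C) = (26 + 525)*(-7 + C) = 551*(-7 + C) = -3857 + 551*C)
V(1198) - 1887830 = (-3857 + 551*1198) - 1887830 = (-3857 + 660098) - 1887830 = 656241 - 1887830 = -1231589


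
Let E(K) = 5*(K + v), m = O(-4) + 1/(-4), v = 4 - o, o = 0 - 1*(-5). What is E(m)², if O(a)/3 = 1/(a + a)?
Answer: 4225/64 ≈ 66.016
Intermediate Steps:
o = 5 (o = 0 + 5 = 5)
O(a) = 3/(2*a) (O(a) = 3/(a + a) = 3/((2*a)) = 3*(1/(2*a)) = 3/(2*a))
v = -1 (v = 4 - 1*5 = 4 - 5 = -1)
m = -5/8 (m = (3/2)/(-4) + 1/(-4) = (3/2)*(-¼) - ¼ = -3/8 - ¼ = -5/8 ≈ -0.62500)
E(K) = -5 + 5*K (E(K) = 5*(K - 1) = 5*(-1 + K) = -5 + 5*K)
E(m)² = (-5 + 5*(-5/8))² = (-5 - 25/8)² = (-65/8)² = 4225/64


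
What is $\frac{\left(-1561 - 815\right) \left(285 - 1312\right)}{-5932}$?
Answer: $- \frac{610038}{1483} \approx -411.35$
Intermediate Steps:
$\frac{\left(-1561 - 815\right) \left(285 - 1312\right)}{-5932} = \left(-2376\right) \left(-1027\right) \left(- \frac{1}{5932}\right) = 2440152 \left(- \frac{1}{5932}\right) = - \frac{610038}{1483}$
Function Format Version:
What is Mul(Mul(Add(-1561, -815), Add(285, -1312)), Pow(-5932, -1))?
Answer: Rational(-610038, 1483) ≈ -411.35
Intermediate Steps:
Mul(Mul(Add(-1561, -815), Add(285, -1312)), Pow(-5932, -1)) = Mul(Mul(-2376, -1027), Rational(-1, 5932)) = Mul(2440152, Rational(-1, 5932)) = Rational(-610038, 1483)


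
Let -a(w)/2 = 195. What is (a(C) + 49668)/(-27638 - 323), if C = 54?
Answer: -49278/27961 ≈ -1.7624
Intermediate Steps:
a(w) = -390 (a(w) = -2*195 = -390)
(a(C) + 49668)/(-27638 - 323) = (-390 + 49668)/(-27638 - 323) = 49278/(-27961) = 49278*(-1/27961) = -49278/27961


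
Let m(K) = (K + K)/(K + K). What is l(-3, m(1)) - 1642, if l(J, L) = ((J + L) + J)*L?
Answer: -1647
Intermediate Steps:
m(K) = 1 (m(K) = (2*K)/((2*K)) = (2*K)*(1/(2*K)) = 1)
l(J, L) = L*(L + 2*J) (l(J, L) = (L + 2*J)*L = L*(L + 2*J))
l(-3, m(1)) - 1642 = 1*(1 + 2*(-3)) - 1642 = 1*(1 - 6) - 1642 = 1*(-5) - 1642 = -5 - 1642 = -1647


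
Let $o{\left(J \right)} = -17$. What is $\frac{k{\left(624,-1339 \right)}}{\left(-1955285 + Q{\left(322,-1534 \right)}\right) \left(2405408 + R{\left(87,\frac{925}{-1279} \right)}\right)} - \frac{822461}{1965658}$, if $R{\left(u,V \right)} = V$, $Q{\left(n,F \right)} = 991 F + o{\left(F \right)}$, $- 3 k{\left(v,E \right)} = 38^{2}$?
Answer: $- \frac{1648893262280147527223}{3940807202521540849833} \approx -0.41842$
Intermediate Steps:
$k{\left(v,E \right)} = - \frac{1444}{3}$ ($k{\left(v,E \right)} = - \frac{38^{2}}{3} = \left(- \frac{1}{3}\right) 1444 = - \frac{1444}{3}$)
$Q{\left(n,F \right)} = -17 + 991 F$ ($Q{\left(n,F \right)} = 991 F - 17 = -17 + 991 F$)
$\frac{k{\left(624,-1339 \right)}}{\left(-1955285 + Q{\left(322,-1534 \right)}\right) \left(2405408 + R{\left(87,\frac{925}{-1279} \right)}\right)} - \frac{822461}{1965658} = - \frac{1444}{3 \left(-1955285 + \left(-17 + 991 \left(-1534\right)\right)\right) \left(2405408 + \frac{925}{-1279}\right)} - \frac{822461}{1965658} = - \frac{1444}{3 \left(-1955285 - 1520211\right) \left(2405408 + 925 \left(- \frac{1}{1279}\right)\right)} - \frac{822461}{1965658} = - \frac{1444}{3 \left(-1955285 - 1520211\right) \left(2405408 - \frac{925}{1279}\right)} - \frac{822461}{1965658} = - \frac{1444}{3 \left(\left(-3475496\right) \frac{3076515907}{1279}\right)} - \frac{822461}{1965658} = - \frac{1444}{3 \left(- \frac{10692418728714872}{1279}\right)} - \frac{822461}{1965658} = \left(- \frac{1444}{3}\right) \left(- \frac{1279}{10692418728714872}\right) - \frac{822461}{1965658} = \frac{461719}{8019314046536154} - \frac{822461}{1965658} = - \frac{1648893262280147527223}{3940807202521540849833}$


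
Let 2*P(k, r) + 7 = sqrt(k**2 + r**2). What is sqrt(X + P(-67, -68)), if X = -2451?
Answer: sqrt(-9818 + 2*sqrt(9113))/2 ≈ 49.059*I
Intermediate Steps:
P(k, r) = -7/2 + sqrt(k**2 + r**2)/2
sqrt(X + P(-67, -68)) = sqrt(-2451 + (-7/2 + sqrt((-67)**2 + (-68)**2)/2)) = sqrt(-2451 + (-7/2 + sqrt(4489 + 4624)/2)) = sqrt(-2451 + (-7/2 + sqrt(9113)/2)) = sqrt(-4909/2 + sqrt(9113)/2)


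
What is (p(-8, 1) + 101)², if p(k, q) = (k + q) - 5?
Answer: 7921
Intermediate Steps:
p(k, q) = -5 + k + q
(p(-8, 1) + 101)² = ((-5 - 8 + 1) + 101)² = (-12 + 101)² = 89² = 7921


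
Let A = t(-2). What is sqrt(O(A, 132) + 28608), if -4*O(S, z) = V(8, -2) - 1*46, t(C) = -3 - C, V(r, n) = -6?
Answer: sqrt(28621) ≈ 169.18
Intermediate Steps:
A = -1 (A = -3 - 1*(-2) = -3 + 2 = -1)
O(S, z) = 13 (O(S, z) = -(-6 - 1*46)/4 = -(-6 - 46)/4 = -1/4*(-52) = 13)
sqrt(O(A, 132) + 28608) = sqrt(13 + 28608) = sqrt(28621)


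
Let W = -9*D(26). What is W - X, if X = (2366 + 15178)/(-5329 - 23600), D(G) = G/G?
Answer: -80939/9643 ≈ -8.3936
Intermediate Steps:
D(G) = 1
X = -5848/9643 (X = 17544/(-28929) = 17544*(-1/28929) = -5848/9643 ≈ -0.60645)
W = -9 (W = -9*1 = -9)
W - X = -9 - 1*(-5848/9643) = -9 + 5848/9643 = -80939/9643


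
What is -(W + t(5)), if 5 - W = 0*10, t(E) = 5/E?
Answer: -6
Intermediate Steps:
W = 5 (W = 5 - 0*10 = 5 - 1*0 = 5 + 0 = 5)
-(W + t(5)) = -(5 + 5/5) = -(5 + 5*(⅕)) = -(5 + 1) = -1*6 = -6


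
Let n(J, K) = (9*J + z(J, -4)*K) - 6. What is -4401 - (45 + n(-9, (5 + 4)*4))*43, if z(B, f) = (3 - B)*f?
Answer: 71709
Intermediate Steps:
z(B, f) = f*(3 - B)
n(J, K) = -6 + 9*J + K*(-12 + 4*J) (n(J, K) = (9*J + (-4*(3 - J))*K) - 6 = (9*J + (-12 + 4*J)*K) - 6 = (9*J + K*(-12 + 4*J)) - 6 = -6 + 9*J + K*(-12 + 4*J))
-4401 - (45 + n(-9, (5 + 4)*4))*43 = -4401 - (45 + (-6 + 9*(-9) + 4*((5 + 4)*4)*(-3 - 9)))*43 = -4401 - (45 + (-6 - 81 + 4*(9*4)*(-12)))*43 = -4401 - (45 + (-6 - 81 + 4*36*(-12)))*43 = -4401 - (45 + (-6 - 81 - 1728))*43 = -4401 - (45 - 1815)*43 = -4401 - (-1770)*43 = -4401 - 1*(-76110) = -4401 + 76110 = 71709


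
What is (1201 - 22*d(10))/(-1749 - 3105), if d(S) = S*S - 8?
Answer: 823/4854 ≈ 0.16955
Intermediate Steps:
d(S) = -8 + S² (d(S) = S² - 8 = -8 + S²)
(1201 - 22*d(10))/(-1749 - 3105) = (1201 - 22*(-8 + 10²))/(-1749 - 3105) = (1201 - 22*(-8 + 100))/(-4854) = (1201 - 22*92)*(-1/4854) = (1201 - 2024)*(-1/4854) = -823*(-1/4854) = 823/4854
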